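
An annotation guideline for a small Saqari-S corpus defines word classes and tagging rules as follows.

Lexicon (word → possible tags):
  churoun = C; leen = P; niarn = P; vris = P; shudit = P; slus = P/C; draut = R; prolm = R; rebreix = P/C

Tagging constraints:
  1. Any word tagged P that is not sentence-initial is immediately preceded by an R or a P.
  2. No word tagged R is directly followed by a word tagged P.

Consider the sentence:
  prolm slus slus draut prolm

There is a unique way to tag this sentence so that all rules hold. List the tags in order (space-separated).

Candidates per position — 1:prolm {R}; 2:slus {P,C}; 3:slus {P,C}; 4:draut {R}; 5:prolm {R}.
Word 2 cannot be P — rule 2 would then fail for every completion. It is C.
Word 3 cannot be P — rule 1 would then fail for every completion. It is C.
So the tagging must be: R C C R R.
Rule-by-rule: rule 1 holds; rule 2 holds.

R C C R R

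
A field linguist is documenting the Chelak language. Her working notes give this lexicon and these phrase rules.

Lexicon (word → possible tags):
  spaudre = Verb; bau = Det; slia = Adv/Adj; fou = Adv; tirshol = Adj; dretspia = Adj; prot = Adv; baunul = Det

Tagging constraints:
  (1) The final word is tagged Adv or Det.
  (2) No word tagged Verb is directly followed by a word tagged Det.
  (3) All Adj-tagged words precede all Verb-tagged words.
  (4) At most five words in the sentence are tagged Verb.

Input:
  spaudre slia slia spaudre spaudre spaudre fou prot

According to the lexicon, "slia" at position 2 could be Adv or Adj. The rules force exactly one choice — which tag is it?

Adv

Candidates per position — 1:spaudre {Verb}; 2:slia {Adv,Adj}; 3:slia {Adv,Adj}; 4:spaudre {Verb}; 5:spaudre {Verb}; 6:spaudre {Verb}; 7:fou {Adv}; 8:prot {Adv}.
At position 2, choosing Adj makes rule 3 impossible to satisfy; hence Adv.
At position 3, choosing Adj makes rule 3 impossible to satisfy; hence Adv.
The only consistent sequence is: Verb Adv Adv Verb Verb Verb Adv Adv.
Verifying each rule — rule 1 ✓; rule 2 ✓; rule 3 ✓; rule 4 ✓.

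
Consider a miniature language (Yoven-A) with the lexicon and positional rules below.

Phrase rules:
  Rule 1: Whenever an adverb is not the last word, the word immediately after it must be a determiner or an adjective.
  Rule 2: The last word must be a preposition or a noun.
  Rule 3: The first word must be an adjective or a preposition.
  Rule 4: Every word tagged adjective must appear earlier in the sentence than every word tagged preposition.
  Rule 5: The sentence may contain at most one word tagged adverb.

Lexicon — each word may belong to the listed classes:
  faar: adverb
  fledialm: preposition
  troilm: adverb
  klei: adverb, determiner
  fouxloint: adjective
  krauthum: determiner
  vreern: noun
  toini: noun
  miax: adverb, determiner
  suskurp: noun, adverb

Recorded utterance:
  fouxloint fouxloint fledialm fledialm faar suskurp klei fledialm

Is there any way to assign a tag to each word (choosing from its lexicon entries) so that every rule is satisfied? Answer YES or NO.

Candidates per position — 1:fouxloint {adjective}; 2:fouxloint {adjective}; 3:fledialm {preposition}; 4:fledialm {preposition}; 5:faar {adverb}; 6:suskurp {noun,adverb}; 7:klei {adverb,determiner}; 8:fledialm {preposition}.
Rule 1 cannot be satisfied by any choice of tags from the lexicon.
So there is no consistent tagging.

NO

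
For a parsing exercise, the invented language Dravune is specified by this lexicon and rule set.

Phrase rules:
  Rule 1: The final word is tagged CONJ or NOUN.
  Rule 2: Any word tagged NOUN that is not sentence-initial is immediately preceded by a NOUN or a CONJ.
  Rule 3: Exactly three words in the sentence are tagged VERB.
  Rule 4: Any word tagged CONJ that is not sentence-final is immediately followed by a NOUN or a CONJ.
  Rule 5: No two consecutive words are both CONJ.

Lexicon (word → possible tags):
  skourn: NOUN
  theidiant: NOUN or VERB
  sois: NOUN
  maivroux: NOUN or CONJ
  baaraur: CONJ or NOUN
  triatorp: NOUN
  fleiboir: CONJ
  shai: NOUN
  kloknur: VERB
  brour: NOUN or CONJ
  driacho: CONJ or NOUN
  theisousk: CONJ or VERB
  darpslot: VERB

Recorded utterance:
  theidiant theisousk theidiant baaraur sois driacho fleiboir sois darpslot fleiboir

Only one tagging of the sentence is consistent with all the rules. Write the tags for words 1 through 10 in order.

NOUN VERB VERB CONJ NOUN NOUN CONJ NOUN VERB CONJ

Candidates per position — 1:theidiant {NOUN,VERB}; 2:theisousk {CONJ,VERB}; 3:theidiant {NOUN,VERB}; 4:baaraur {CONJ,NOUN}; 5:sois {NOUN}; 6:driacho {CONJ,NOUN}; 7:fleiboir {CONJ}; 8:sois {NOUN}; 9:darpslot {VERB}; 10:fleiboir {CONJ}.
Position 6: CONJ is ruled out by rule 5; that leaves NOUN.
The remaining ambiguous positions (1, 2, 3, 4) are resolved jointly — only one combination satisfies every rule.
The only consistent sequence is: NOUN VERB VERB CONJ NOUN NOUN CONJ NOUN VERB CONJ.
Check: rule 1 holds; rule 2 holds; rule 3 holds; rule 4 holds; rule 5 holds.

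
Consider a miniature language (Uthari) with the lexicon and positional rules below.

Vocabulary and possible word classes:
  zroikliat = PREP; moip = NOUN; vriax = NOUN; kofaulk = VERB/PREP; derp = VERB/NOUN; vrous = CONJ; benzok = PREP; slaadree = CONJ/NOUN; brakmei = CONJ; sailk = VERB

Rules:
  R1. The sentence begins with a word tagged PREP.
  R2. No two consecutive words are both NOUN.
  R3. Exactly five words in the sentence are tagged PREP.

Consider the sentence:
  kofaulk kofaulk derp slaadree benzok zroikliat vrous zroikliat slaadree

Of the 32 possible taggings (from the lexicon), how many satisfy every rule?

6

Candidates per position — 1:kofaulk {VERB,PREP}; 2:kofaulk {VERB,PREP}; 3:derp {VERB,NOUN}; 4:slaadree {CONJ,NOUN}; 5:benzok {PREP}; 6:zroikliat {PREP}; 7:vrous {CONJ}; 8:zroikliat {PREP}; 9:slaadree {CONJ,NOUN}.
There are 32 candidate sequences in total.
Checking each against the rules leaves 6 sequences.
Count = 6.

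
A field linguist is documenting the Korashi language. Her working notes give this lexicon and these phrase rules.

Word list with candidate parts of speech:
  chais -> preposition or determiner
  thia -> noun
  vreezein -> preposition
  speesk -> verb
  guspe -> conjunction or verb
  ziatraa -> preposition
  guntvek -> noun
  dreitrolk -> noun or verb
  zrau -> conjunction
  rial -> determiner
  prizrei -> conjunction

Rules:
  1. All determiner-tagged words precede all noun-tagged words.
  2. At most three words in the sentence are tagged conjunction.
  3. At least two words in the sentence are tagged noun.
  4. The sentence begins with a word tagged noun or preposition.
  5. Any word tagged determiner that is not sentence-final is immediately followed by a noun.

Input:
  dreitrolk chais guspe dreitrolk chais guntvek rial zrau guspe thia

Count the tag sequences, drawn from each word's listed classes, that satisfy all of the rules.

0

Candidates per position — 1:dreitrolk {noun,verb}; 2:chais {preposition,determiner}; 3:guspe {conjunction,verb}; 4:dreitrolk {noun,verb}; 5:chais {preposition,determiner}; 6:guntvek {noun}; 7:rial {determiner}; 8:zrau {conjunction}; 9:guspe {conjunction,verb}; 10:thia {noun}.
There are 64 candidate sequences in total.
Rule 1 cannot be satisfied by any choice of tags from the lexicon.
So there is no consistent tagging.
Count = 0.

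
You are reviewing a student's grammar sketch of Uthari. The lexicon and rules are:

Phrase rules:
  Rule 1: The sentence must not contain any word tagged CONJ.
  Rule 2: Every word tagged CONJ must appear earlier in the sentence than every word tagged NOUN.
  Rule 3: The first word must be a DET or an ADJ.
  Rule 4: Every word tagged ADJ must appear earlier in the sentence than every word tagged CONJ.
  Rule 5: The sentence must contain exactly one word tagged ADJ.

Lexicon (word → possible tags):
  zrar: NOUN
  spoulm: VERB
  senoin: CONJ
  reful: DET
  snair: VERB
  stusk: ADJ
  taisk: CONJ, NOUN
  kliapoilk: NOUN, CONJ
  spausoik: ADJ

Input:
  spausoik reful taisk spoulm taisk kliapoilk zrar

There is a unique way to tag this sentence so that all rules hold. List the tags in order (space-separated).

Candidates per position — 1:spausoik {ADJ}; 2:reful {DET}; 3:taisk {CONJ,NOUN}; 4:spoulm {VERB}; 5:taisk {CONJ,NOUN}; 6:kliapoilk {NOUN,CONJ}; 7:zrar {NOUN}.
At position 3, choosing CONJ makes rule 1 impossible to satisfy; hence NOUN.
At position 5, choosing CONJ makes rule 1 impossible to satisfy; hence NOUN.
At position 6, choosing CONJ makes rule 1 impossible to satisfy; hence NOUN.
The unique satisfying tagging is: ADJ DET NOUN VERB NOUN NOUN NOUN.
Check: rule 1 satisfied; rule 2 satisfied; rule 3 satisfied; rule 4 satisfied; rule 5 satisfied.

ADJ DET NOUN VERB NOUN NOUN NOUN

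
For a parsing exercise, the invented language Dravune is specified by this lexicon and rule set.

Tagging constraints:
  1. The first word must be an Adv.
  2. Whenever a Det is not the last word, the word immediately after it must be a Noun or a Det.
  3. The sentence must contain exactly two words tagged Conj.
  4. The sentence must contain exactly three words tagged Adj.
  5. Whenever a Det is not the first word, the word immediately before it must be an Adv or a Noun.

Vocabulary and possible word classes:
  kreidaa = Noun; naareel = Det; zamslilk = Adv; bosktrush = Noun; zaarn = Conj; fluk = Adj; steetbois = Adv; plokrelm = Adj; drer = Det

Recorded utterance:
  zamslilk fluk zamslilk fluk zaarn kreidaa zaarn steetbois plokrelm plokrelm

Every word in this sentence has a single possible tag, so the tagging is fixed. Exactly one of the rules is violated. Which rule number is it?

Fixed tagging: Adv Adj Adv Adj Conj Noun Conj Adv Adj Adj.
Applying the rules: R1 ok, R2 ok, R3 ok, R4 fails, R5 ok.
Only rule 4 fails.

4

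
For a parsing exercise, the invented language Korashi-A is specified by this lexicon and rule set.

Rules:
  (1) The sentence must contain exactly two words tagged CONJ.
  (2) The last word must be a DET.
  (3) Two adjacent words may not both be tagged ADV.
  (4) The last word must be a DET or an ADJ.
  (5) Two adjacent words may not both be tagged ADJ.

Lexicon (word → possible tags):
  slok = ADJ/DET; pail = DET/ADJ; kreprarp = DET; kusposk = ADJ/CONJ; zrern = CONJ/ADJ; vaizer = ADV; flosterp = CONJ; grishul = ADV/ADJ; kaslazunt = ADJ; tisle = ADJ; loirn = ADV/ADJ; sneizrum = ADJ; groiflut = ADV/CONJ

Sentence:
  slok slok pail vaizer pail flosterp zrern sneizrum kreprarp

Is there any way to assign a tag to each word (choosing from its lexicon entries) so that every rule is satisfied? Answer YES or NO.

Candidates per position — 1:slok {ADJ,DET}; 2:slok {ADJ,DET}; 3:pail {DET,ADJ}; 4:vaizer {ADV}; 5:pail {DET,ADJ}; 6:flosterp {CONJ}; 7:zrern {CONJ,ADJ}; 8:sneizrum {ADJ}; 9:kreprarp {DET}.
One satisfying assignment: DET DET DET ADV ADJ CONJ CONJ ADJ DET.
Check: rule 1 holds; rule 2 holds; rule 3 holds; rule 4 holds; rule 5 holds.

YES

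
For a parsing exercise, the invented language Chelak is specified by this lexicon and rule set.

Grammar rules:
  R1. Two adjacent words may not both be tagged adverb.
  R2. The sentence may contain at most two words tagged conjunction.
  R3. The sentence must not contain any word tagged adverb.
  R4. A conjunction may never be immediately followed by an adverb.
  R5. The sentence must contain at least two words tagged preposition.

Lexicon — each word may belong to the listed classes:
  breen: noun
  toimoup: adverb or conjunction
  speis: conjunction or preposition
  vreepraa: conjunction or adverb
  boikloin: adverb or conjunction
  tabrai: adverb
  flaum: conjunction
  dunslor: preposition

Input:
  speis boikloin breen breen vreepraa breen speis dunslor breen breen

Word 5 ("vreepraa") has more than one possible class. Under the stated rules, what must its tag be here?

Candidates per position — 1:speis {conjunction,preposition}; 2:boikloin {adverb,conjunction}; 3:breen {noun}; 4:breen {noun}; 5:vreepraa {conjunction,adverb}; 6:breen {noun}; 7:speis {conjunction,preposition}; 8:dunslor {preposition}; 9:breen {noun}; 10:breen {noun}.
At position 2, choosing adverb makes rule 3 impossible to satisfy; hence conjunction.
At position 5, choosing adverb makes rule 3 impossible to satisfy; hence conjunction.
At position 7, choosing conjunction makes rule 2 impossible to satisfy; hence preposition.
At position 1, choosing conjunction makes rule 2 impossible to satisfy; hence preposition.
The unique satisfying tagging is: preposition conjunction noun noun conjunction noun preposition preposition noun noun.
Rule-by-rule: rule 1 satisfied; rule 2 satisfied; rule 3 satisfied; rule 4 satisfied; rule 5 satisfied.

conjunction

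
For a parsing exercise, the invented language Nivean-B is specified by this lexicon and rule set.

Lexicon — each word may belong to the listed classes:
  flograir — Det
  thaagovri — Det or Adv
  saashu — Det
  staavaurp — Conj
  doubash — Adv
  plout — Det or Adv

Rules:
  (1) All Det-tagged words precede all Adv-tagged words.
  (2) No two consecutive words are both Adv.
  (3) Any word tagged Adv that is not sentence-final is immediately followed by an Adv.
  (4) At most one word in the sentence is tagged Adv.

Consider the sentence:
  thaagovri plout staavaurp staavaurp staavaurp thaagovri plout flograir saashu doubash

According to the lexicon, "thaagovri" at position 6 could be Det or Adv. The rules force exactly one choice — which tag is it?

Candidates per position — 1:thaagovri {Det,Adv}; 2:plout {Det,Adv}; 3:staavaurp {Conj}; 4:staavaurp {Conj}; 5:staavaurp {Conj}; 6:thaagovri {Det,Adv}; 7:plout {Det,Adv}; 8:flograir {Det}; 9:saashu {Det}; 10:doubash {Adv}.
If word 1 were Adv, no tagging could satisfy rule 1; so word 1 is Det.
If word 2 were Adv, no tagging could satisfy rule 1; so word 2 is Det.
If word 6 were Adv, no tagging could satisfy rule 1; so word 6 is Det.
If word 7 were Adv, no tagging could satisfy rule 1; so word 7 is Det.
So the tagging must be: Det Det Conj Conj Conj Det Det Det Det Adv.
Rule-by-rule: rule 1 ✓; rule 2 ✓; rule 3 ✓; rule 4 ✓.

Det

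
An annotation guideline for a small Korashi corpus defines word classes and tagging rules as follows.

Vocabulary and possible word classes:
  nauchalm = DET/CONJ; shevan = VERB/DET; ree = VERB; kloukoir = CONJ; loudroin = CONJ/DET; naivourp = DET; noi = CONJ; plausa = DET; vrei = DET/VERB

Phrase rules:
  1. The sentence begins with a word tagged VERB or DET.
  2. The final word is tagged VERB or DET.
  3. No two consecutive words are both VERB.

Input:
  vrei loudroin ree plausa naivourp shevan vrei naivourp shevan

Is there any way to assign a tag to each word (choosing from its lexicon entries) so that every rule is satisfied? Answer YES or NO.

YES

Candidates per position — 1:vrei {DET,VERB}; 2:loudroin {CONJ,DET}; 3:ree {VERB}; 4:plausa {DET}; 5:naivourp {DET}; 6:shevan {VERB,DET}; 7:vrei {DET,VERB}; 8:naivourp {DET}; 9:shevan {VERB,DET}.
One satisfying assignment: DET DET VERB DET DET VERB DET DET DET.
Checking: rule 1 holds; rule 2 holds; rule 3 holds.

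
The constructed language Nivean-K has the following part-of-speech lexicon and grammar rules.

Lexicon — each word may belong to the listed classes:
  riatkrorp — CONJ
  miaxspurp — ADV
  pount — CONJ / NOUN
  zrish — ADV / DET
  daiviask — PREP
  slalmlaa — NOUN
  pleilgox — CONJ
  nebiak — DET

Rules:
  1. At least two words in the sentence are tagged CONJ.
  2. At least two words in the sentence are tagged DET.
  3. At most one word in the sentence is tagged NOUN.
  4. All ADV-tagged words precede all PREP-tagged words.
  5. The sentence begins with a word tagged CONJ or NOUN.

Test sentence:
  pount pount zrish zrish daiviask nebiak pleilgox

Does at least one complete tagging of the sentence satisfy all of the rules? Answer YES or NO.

Candidates per position — 1:pount {CONJ,NOUN}; 2:pount {CONJ,NOUN}; 3:zrish {ADV,DET}; 4:zrish {ADV,DET}; 5:daiviask {PREP}; 6:nebiak {DET}; 7:pleilgox {CONJ}.
One satisfying assignment: CONJ CONJ ADV DET PREP DET CONJ.
Check: rule 1 satisfied; rule 2 satisfied; rule 3 satisfied; rule 4 satisfied; rule 5 satisfied.

YES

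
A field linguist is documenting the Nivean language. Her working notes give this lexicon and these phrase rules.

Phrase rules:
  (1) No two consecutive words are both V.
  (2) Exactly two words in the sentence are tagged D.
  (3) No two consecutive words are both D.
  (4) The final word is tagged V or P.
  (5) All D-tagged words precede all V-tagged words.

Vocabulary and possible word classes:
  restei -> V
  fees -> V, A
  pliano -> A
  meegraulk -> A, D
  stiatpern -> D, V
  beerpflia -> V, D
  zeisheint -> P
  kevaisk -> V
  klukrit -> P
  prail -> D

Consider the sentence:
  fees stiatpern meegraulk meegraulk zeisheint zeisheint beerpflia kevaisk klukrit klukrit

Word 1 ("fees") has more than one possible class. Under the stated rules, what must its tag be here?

Candidates per position — 1:fees {V,A}; 2:stiatpern {D,V}; 3:meegraulk {A,D}; 4:meegraulk {A,D}; 5:zeisheint {P}; 6:zeisheint {P}; 7:beerpflia {V,D}; 8:kevaisk {V}; 9:klukrit {P}; 10:klukrit {P}.
Word 7 cannot be V — rule 1 would then fail for every completion. It is D.
Word 1 cannot be V — rule 5 would then fail for every completion. It is A.
Word 2 cannot be V — rule 5 would then fail for every completion. It is D.
Word 3 cannot be D — rule 2 would then fail for every completion. It is A.
Word 4 cannot be D — rule 2 would then fail for every completion. It is A.
So the tagging must be: A D A A P P D V P P.
Check: rule 1 ok; rule 2 ok; rule 3 ok; rule 4 ok; rule 5 ok.

A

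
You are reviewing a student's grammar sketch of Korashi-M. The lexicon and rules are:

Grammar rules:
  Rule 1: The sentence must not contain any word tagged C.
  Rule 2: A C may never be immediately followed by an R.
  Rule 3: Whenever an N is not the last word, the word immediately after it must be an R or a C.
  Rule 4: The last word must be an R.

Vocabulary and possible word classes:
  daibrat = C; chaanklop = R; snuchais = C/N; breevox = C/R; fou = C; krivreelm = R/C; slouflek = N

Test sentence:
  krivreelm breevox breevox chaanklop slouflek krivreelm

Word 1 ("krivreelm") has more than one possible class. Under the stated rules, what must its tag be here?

Candidates per position — 1:krivreelm {R,C}; 2:breevox {C,R}; 3:breevox {C,R}; 4:chaanklop {R}; 5:slouflek {N}; 6:krivreelm {R,C}.
At position 1, choosing C makes rule 1 impossible to satisfy; hence R.
At position 2, choosing C makes rule 1 impossible to satisfy; hence R.
At position 3, choosing C makes rule 1 impossible to satisfy; hence R.
At position 6, choosing C makes rule 1 impossible to satisfy; hence R.
So the tagging must be: R R R R N R.
Checking: rule 1 ok; rule 2 ok; rule 3 ok; rule 4 ok.

R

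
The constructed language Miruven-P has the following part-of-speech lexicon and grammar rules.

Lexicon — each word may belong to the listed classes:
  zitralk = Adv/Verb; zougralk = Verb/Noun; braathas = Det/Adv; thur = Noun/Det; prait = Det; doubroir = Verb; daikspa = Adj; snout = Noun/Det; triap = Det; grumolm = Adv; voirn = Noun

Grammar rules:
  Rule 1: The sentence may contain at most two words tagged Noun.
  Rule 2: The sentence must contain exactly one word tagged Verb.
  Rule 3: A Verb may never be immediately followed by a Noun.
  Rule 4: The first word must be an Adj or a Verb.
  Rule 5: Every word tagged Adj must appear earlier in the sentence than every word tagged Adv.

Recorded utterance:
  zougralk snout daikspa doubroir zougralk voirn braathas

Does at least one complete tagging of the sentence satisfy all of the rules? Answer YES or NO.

Candidates per position — 1:zougralk {Verb,Noun}; 2:snout {Noun,Det}; 3:daikspa {Adj}; 4:doubroir {Verb}; 5:zougralk {Verb,Noun}; 6:voirn {Noun}; 7:braathas {Det,Adv}.
Rule 3 cannot be satisfied by any choice of tags from the lexicon.
So there is no consistent tagging.

NO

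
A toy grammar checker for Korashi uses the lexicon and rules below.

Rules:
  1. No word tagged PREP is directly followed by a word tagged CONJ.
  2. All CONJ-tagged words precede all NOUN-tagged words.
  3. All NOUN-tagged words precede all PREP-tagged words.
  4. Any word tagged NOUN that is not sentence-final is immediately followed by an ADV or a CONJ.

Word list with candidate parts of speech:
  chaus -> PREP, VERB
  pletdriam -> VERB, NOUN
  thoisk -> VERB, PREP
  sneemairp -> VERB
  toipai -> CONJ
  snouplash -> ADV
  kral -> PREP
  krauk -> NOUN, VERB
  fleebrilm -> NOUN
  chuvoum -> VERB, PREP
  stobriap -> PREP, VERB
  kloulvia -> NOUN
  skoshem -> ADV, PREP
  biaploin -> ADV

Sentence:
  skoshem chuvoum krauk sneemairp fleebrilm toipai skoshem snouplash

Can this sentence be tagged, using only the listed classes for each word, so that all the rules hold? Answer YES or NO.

NO

Candidates per position — 1:skoshem {ADV,PREP}; 2:chuvoum {VERB,PREP}; 3:krauk {NOUN,VERB}; 4:sneemairp {VERB}; 5:fleebrilm {NOUN}; 6:toipai {CONJ}; 7:skoshem {ADV,PREP}; 8:snouplash {ADV}.
Rule 2 cannot be satisfied by any choice of tags from the lexicon.
So there is no consistent tagging.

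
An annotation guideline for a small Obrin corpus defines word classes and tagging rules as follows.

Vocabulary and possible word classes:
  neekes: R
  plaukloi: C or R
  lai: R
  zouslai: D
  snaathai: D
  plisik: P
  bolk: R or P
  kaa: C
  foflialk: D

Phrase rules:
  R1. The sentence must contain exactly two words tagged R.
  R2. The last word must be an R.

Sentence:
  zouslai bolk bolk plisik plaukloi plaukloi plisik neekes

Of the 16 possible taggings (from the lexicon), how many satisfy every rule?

4

Candidates per position — 1:zouslai {D}; 2:bolk {R,P}; 3:bolk {R,P}; 4:plisik {P}; 5:plaukloi {C,R}; 6:plaukloi {C,R}; 7:plisik {P}; 8:neekes {R}.
There are 16 candidate sequences in total.
The sequences that satisfy every rule: D R P P C C P R; D P R P C C P R; D P P P C R P R; D P P P R C P R.
Count = 4.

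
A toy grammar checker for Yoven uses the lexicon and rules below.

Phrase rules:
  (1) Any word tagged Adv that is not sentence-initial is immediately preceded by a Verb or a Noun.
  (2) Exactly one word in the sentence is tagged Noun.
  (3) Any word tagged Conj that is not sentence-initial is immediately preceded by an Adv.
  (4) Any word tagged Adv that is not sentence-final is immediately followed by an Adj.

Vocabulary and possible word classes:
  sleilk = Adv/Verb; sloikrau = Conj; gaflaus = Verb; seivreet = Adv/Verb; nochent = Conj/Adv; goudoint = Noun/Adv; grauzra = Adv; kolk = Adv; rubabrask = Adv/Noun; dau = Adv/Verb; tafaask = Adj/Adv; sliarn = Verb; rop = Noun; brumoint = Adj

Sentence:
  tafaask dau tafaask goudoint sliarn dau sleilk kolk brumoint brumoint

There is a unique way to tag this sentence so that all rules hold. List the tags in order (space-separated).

Adj Verb Adj Noun Verb Verb Verb Adv Adj Adj

Candidates per position — 1:tafaask {Adj,Adv}; 2:dau {Adv,Verb}; 3:tafaask {Adj,Adv}; 4:goudoint {Noun,Adv}; 5:sliarn {Verb}; 6:dau {Adv,Verb}; 7:sleilk {Adv,Verb}; 8:kolk {Adv}; 9:brumoint {Adj}; 10:brumoint {Adj}.
Word 1 cannot be Adv — rule 4 would then fail for every completion. It is Adj.
Word 2 cannot be Adv — rule 1 would then fail for every completion. It is Verb.
Word 3 cannot be Adv — rule 4 would then fail for every completion. It is Adj.
Word 4 cannot be Adv — rule 1 would then fail for every completion. It is Noun.
Word 6 cannot be Adv — rule 4 would then fail for every completion. It is Verb.
Word 7 cannot be Adv — rule 1 would then fail for every completion. It is Verb.
So the tagging must be: Adj Verb Adj Noun Verb Verb Verb Adv Adj Adj.
Checking: rule 1 satisfied; rule 2 satisfied; rule 3 satisfied; rule 4 satisfied.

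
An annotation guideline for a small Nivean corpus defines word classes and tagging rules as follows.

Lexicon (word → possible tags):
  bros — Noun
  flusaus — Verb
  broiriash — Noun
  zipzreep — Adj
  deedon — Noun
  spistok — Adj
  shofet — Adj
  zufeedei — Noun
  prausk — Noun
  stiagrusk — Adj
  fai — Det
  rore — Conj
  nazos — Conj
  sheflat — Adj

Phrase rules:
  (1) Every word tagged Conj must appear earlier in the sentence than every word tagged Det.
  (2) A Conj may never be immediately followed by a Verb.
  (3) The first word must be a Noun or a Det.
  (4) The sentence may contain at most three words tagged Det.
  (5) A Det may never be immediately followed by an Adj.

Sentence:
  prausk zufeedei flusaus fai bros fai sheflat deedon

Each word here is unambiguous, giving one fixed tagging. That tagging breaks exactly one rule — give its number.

Fixed tagging: Noun Noun Verb Det Noun Det Adj Noun.
Applying the rules: R1 holds, R2 holds, R3 holds, R4 holds, R5 violated.
Only rule 5 fails.

5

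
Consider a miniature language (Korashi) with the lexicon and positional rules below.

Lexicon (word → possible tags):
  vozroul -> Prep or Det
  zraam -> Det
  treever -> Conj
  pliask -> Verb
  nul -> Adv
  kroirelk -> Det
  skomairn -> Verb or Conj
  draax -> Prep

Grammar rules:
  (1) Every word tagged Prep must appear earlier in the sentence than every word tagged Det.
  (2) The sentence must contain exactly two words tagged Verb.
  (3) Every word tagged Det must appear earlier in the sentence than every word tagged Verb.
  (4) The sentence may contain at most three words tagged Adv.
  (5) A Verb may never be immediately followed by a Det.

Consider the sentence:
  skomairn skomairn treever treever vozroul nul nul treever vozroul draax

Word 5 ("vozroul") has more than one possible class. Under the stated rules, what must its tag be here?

Candidates per position — 1:skomairn {Verb,Conj}; 2:skomairn {Verb,Conj}; 3:treever {Conj}; 4:treever {Conj}; 5:vozroul {Prep,Det}; 6:nul {Adv}; 7:nul {Adv}; 8:treever {Conj}; 9:vozroul {Prep,Det}; 10:draax {Prep}.
Position 1: Conj is ruled out by rule 2; that leaves Verb.
Position 2: Conj is ruled out by rule 2; that leaves Verb.
Position 5: Det is ruled out by rule 1; that leaves Prep.
Position 9: Det is ruled out by rule 1; that leaves Prep.
The unique satisfying tagging is: Verb Verb Conj Conj Prep Adv Adv Conj Prep Prep.
Check: rule 1 ok; rule 2 ok; rule 3 ok; rule 4 ok; rule 5 ok.

Prep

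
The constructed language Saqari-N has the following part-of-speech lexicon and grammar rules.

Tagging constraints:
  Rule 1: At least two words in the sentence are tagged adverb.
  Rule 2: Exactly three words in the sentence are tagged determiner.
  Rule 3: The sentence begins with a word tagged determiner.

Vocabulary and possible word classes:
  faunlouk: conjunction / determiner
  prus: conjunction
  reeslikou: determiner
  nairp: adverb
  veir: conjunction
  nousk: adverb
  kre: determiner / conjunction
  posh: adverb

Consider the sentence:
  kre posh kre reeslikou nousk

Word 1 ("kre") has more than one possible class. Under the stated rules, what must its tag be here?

determiner

Candidates per position — 1:kre {determiner,conjunction}; 2:posh {adverb}; 3:kre {determiner,conjunction}; 4:reeslikou {determiner}; 5:nousk {adverb}.
Word 1 cannot be conjunction — rule 2 would then fail for every completion. It is determiner.
Word 3 cannot be conjunction — rule 2 would then fail for every completion. It is determiner.
The only consistent sequence is: determiner adverb determiner determiner adverb.
Rule-by-rule: rule 1 ✓; rule 2 ✓; rule 3 ✓.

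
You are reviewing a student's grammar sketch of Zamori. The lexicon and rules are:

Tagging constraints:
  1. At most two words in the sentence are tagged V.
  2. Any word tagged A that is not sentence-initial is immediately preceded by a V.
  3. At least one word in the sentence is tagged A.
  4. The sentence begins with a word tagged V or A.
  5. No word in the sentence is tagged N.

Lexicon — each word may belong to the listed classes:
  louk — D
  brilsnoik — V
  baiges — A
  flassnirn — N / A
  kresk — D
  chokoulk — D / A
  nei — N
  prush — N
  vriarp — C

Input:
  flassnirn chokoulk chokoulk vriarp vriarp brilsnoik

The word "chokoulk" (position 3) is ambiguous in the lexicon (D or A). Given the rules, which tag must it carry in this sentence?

Candidates per position — 1:flassnirn {N,A}; 2:chokoulk {D,A}; 3:chokoulk {D,A}; 4:vriarp {C}; 5:vriarp {C}; 6:brilsnoik {V}.
If word 1 were N, no tagging could satisfy rule 4; so word 1 is A.
If word 2 were A, no tagging could satisfy rule 2; so word 2 is D.
If word 3 were A, no tagging could satisfy rule 2; so word 3 is D.
That leaves exactly one tagging: A D D C C V.
Verifying each rule — rule 1 holds; rule 2 holds; rule 3 holds; rule 4 holds; rule 5 holds.

D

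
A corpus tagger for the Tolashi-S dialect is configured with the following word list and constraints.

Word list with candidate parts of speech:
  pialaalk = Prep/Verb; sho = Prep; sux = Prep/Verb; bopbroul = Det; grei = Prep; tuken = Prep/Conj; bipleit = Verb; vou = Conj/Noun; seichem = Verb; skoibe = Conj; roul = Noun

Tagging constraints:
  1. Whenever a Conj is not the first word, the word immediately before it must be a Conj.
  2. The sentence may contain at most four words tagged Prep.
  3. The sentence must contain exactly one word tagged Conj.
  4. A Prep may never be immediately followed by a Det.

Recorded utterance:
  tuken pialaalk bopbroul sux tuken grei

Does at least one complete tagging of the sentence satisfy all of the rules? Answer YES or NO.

Candidates per position — 1:tuken {Prep,Conj}; 2:pialaalk {Prep,Verb}; 3:bopbroul {Det}; 4:sux {Prep,Verb}; 5:tuken {Prep,Conj}; 6:grei {Prep}.
One satisfying assignment: Conj Verb Det Prep Prep Prep.
Checking: rule 1 ✓; rule 2 ✓; rule 3 ✓; rule 4 ✓.

YES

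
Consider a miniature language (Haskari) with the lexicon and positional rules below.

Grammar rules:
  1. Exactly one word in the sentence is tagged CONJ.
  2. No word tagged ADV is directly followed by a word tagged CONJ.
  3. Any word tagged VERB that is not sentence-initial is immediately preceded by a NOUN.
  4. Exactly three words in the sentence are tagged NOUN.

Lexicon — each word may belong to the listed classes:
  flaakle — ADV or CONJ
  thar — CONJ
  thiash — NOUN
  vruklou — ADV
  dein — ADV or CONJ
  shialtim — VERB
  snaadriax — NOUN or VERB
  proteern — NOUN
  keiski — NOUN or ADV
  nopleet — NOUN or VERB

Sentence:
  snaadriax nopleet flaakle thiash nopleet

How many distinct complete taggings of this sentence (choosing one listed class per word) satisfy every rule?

3

Candidates per position — 1:snaadriax {NOUN,VERB}; 2:nopleet {NOUN,VERB}; 3:flaakle {ADV,CONJ}; 4:thiash {NOUN}; 5:nopleet {NOUN,VERB}.
There are 16 candidate sequences in total.
The sequences that satisfy every rule: NOUN NOUN CONJ NOUN VERB; NOUN VERB CONJ NOUN NOUN; VERB NOUN CONJ NOUN NOUN.
Count = 3.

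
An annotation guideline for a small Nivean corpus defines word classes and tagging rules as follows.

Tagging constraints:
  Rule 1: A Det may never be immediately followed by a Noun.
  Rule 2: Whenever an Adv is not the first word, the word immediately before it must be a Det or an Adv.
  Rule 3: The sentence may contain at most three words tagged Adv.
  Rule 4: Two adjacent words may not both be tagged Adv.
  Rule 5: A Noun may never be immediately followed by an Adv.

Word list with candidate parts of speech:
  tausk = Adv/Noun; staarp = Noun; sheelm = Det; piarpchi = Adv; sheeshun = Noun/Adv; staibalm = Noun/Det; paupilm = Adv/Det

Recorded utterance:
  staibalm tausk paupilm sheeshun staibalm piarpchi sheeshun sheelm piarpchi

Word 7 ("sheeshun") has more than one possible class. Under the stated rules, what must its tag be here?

Noun

Candidates per position — 1:staibalm {Noun,Det}; 2:tausk {Adv,Noun}; 3:paupilm {Adv,Det}; 4:sheeshun {Noun,Adv}; 5:staibalm {Noun,Det}; 6:piarpchi {Adv}; 7:sheeshun {Noun,Adv}; 8:sheelm {Det}; 9:piarpchi {Adv}.
Word 5 cannot be Noun — rule 2 would then fail for every completion. It is Det.
Word 7 cannot be Adv — rule 4 would then fail for every completion. It is Noun.
The remaining ambiguous positions (1, 2, 3, 4) are resolved jointly — only one combination satisfies every rule.
So the tagging must be: Noun Noun Det Adv Det Adv Noun Det Adv.
Verifying each rule — rule 1 ok; rule 2 ok; rule 3 ok; rule 4 ok; rule 5 ok.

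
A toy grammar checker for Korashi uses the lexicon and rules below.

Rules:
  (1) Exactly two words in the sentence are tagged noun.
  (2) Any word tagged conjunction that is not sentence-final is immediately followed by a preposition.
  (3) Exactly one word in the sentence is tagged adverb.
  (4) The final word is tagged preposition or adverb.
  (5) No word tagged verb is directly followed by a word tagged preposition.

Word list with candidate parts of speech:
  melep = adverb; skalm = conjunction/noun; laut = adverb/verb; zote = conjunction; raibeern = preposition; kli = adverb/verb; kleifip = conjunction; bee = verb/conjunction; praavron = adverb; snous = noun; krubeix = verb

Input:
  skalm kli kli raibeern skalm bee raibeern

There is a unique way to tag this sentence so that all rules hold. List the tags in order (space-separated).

Candidates per position — 1:skalm {conjunction,noun}; 2:kli {adverb,verb}; 3:kli {adverb,verb}; 4:raibeern {preposition}; 5:skalm {conjunction,noun}; 6:bee {verb,conjunction}; 7:raibeern {preposition}.
Position 1: tagging it conjunction would leave rule 1 unsatisfiable, so it must be noun.
Position 3: tagging it verb would leave rule 5 unsatisfiable, so it must be adverb.
Position 5: tagging it conjunction would leave rule 1 unsatisfiable, so it must be noun.
Position 6: tagging it verb would leave rule 5 unsatisfiable, so it must be conjunction.
Position 2: tagging it adverb would leave rule 3 unsatisfiable, so it must be verb.
The unique satisfying tagging is: noun verb adverb preposition noun conjunction preposition.
Rule-by-rule: rule 1 ✓; rule 2 ✓; rule 3 ✓; rule 4 ✓; rule 5 ✓.

noun verb adverb preposition noun conjunction preposition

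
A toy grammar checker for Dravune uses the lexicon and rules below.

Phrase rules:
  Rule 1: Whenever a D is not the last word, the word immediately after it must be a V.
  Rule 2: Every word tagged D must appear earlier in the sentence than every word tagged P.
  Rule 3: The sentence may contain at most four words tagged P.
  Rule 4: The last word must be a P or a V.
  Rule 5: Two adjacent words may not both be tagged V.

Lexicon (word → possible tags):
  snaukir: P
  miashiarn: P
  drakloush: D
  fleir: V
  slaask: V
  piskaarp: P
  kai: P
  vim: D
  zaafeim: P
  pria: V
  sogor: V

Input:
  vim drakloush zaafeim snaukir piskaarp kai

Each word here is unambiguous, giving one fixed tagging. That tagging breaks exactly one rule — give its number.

1

Fixed tagging: D D P P P P.
Rule check: R1 fail, R2 pass, R3 pass, R4 pass, R5 pass.
Only rule 1 fails.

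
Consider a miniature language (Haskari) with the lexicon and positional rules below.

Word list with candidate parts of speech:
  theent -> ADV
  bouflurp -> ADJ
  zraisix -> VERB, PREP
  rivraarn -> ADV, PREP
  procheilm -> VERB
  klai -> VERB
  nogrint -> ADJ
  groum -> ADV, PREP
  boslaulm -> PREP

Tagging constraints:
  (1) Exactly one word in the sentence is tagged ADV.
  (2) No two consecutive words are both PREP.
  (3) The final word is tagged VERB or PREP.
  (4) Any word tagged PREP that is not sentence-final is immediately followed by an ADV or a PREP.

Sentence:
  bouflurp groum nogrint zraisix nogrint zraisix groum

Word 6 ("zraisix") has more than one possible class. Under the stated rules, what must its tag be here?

VERB

Candidates per position — 1:bouflurp {ADJ}; 2:groum {ADV,PREP}; 3:nogrint {ADJ}; 4:zraisix {VERB,PREP}; 5:nogrint {ADJ}; 6:zraisix {VERB,PREP}; 7:groum {ADV,PREP}.
Position 2: tagging it PREP would leave rule 4 unsatisfiable, so it must be ADV.
Position 4: tagging it PREP would leave rule 4 unsatisfiable, so it must be VERB.
Position 7: tagging it ADV would leave rule 1 unsatisfiable, so it must be PREP.
Position 6: tagging it PREP would leave rule 2 unsatisfiable, so it must be VERB.
So the tagging must be: ADJ ADV ADJ VERB ADJ VERB PREP.
Verifying each rule — rule 1 ok; rule 2 ok; rule 3 ok; rule 4 ok.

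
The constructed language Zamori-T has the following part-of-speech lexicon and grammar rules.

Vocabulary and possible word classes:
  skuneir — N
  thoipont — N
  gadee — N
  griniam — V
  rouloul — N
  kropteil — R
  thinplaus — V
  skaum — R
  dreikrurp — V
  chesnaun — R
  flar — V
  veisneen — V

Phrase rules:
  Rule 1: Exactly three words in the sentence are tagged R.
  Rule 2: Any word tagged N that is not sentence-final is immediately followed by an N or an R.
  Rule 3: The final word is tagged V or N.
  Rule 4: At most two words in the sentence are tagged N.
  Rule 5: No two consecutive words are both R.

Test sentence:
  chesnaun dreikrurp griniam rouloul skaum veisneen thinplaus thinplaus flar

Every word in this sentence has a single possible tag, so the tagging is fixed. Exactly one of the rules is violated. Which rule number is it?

1

Fixed tagging: R V V N R V V V V.
Rule check: R1 fails, R2 ok, R3 ok, R4 ok, R5 ok.
Only rule 1 fails.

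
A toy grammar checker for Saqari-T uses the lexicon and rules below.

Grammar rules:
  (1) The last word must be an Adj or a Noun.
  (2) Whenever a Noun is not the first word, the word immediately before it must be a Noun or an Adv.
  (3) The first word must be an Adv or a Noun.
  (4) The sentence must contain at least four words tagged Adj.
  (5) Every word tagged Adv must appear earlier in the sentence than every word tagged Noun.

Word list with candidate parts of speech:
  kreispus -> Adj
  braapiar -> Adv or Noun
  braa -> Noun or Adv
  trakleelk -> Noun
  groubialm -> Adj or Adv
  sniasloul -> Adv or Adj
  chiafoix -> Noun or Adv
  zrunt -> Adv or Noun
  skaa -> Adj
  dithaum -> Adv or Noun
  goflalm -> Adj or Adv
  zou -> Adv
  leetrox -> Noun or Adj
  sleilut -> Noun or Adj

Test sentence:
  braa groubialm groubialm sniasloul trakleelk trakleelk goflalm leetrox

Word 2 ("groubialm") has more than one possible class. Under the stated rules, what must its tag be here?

Candidates per position — 1:braa {Noun,Adv}; 2:groubialm {Adj,Adv}; 3:groubialm {Adj,Adv}; 4:sniasloul {Adv,Adj}; 5:trakleelk {Noun}; 6:trakleelk {Noun}; 7:goflalm {Adj,Adv}; 8:leetrox {Noun,Adj}.
Position 4: Adj is ruled out by rule 2; that leaves Adv.
Position 7: Adv is ruled out by rule 4; that leaves Adj.
Position 8: Noun is ruled out by rule 2; that leaves Adj.
Position 1: Noun is ruled out by rule 5; that leaves Adv.
Position 2: Adv is ruled out by rule 4; that leaves Adj.
Position 3: Adv is ruled out by rule 4; that leaves Adj.
The only consistent sequence is: Adv Adj Adj Adv Noun Noun Adj Adj.
Check: rule 1 ✓; rule 2 ✓; rule 3 ✓; rule 4 ✓; rule 5 ✓.

Adj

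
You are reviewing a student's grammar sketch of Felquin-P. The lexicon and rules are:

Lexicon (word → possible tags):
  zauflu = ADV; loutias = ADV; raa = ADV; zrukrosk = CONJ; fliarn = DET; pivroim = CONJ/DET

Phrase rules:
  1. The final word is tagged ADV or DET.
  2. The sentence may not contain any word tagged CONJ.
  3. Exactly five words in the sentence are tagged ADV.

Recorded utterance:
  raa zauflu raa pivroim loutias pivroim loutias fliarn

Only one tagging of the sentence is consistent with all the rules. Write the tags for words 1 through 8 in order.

ADV ADV ADV DET ADV DET ADV DET

Candidates per position — 1:raa {ADV}; 2:zauflu {ADV}; 3:raa {ADV}; 4:pivroim {CONJ,DET}; 5:loutias {ADV}; 6:pivroim {CONJ,DET}; 7:loutias {ADV}; 8:fliarn {DET}.
If word 4 were CONJ, no tagging could satisfy rule 2; so word 4 is DET.
If word 6 were CONJ, no tagging could satisfy rule 2; so word 6 is DET.
The unique satisfying tagging is: ADV ADV ADV DET ADV DET ADV DET.
Rule-by-rule: rule 1 satisfied; rule 2 satisfied; rule 3 satisfied.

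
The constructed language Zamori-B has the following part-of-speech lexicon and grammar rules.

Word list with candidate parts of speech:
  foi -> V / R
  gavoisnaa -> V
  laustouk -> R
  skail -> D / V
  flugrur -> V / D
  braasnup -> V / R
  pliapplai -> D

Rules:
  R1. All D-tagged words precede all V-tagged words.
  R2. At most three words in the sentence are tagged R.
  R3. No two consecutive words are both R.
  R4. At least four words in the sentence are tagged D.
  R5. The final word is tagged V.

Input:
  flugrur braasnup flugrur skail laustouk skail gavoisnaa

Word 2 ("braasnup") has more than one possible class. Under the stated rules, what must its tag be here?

R

Candidates per position — 1:flugrur {V,D}; 2:braasnup {V,R}; 3:flugrur {V,D}; 4:skail {D,V}; 5:laustouk {R}; 6:skail {D,V}; 7:gavoisnaa {V}.
Position 1: tagging it V would leave rule 4 unsatisfiable, so it must be D.
Position 3: tagging it V would leave rule 4 unsatisfiable, so it must be D.
Position 4: tagging it V would leave rule 4 unsatisfiable, so it must be D.
Position 6: tagging it V would leave rule 4 unsatisfiable, so it must be D.
Position 2: tagging it V would leave rule 1 unsatisfiable, so it must be R.
The unique satisfying tagging is: D R D D R D V.
Verifying each rule — rule 1 ✓; rule 2 ✓; rule 3 ✓; rule 4 ✓; rule 5 ✓.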